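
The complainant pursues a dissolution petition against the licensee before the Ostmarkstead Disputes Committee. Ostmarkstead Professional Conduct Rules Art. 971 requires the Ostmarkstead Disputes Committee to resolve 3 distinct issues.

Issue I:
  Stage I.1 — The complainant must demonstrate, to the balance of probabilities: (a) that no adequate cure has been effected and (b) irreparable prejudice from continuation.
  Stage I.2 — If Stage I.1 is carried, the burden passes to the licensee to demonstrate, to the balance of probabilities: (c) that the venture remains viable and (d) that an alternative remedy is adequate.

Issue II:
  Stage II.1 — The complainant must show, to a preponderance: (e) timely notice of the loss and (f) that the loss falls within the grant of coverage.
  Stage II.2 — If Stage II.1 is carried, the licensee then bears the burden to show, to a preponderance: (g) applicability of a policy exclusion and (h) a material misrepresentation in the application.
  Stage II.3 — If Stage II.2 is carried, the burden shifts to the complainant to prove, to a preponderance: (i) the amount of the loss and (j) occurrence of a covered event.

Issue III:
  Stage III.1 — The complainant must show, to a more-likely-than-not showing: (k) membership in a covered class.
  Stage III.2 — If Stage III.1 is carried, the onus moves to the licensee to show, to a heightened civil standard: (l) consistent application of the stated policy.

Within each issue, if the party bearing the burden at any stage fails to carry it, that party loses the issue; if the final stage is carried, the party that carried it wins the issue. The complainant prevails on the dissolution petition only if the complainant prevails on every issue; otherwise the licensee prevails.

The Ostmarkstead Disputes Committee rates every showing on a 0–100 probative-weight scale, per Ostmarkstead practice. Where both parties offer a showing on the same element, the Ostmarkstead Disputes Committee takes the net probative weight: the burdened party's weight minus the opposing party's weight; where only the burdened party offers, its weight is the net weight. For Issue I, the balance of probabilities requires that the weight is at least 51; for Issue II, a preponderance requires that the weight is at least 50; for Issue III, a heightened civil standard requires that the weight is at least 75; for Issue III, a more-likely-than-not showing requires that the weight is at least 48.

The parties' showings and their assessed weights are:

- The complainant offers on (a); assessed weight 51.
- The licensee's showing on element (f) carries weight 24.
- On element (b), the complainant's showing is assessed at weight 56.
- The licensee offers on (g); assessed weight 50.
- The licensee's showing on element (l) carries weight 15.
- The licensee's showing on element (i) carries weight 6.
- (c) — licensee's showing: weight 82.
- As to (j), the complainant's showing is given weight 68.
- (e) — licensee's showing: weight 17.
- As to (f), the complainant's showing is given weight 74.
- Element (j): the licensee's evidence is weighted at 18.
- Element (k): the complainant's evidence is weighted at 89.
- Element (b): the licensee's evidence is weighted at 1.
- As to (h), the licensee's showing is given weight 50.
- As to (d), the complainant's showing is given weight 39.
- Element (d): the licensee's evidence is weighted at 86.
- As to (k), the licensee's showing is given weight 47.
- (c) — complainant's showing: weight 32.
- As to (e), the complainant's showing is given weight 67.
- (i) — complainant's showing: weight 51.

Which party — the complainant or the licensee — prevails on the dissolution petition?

— Issue I —
Stage I.1 (complainant, the balance of probabilities, weight is at least 51): (a) 51 ≥ 51 — meets; (b) net 56−1=55 ≥ 51 — meets.
  Stage I.1 is satisfied; the onus moves to the licensee.
Stage I.2 (licensee, the balance of probabilities, weight is at least 51): (c) net 82−32=50 < 51 — fails; (d) net 86−39=47 < 51 — fails.
  Stage I.2 not carried; the licensee fails its burden.
So the complainant prevails on this issue.
— Issue II —
At Stage II.1 the complainant must meet a preponderance (weight is at least 50): on (e) the weight is 67 less the opposing 17 gives net 50, ≥ 50, so (e) meets the standard; on (f) the weight is 74 less the opposing 24 gives net 50, which does reach 50, so (f) meets the standard.
  All elements met. The burden passes to the licensee.
At Stage II.2 the licensee must meet a preponderance (weight is at least 50): on (g) the weight is 50, which does reach 50, so (g) meets the standard; on (h) the weight is 50, ≥ 50, so (h) meets the standard.
  Stage II.2 carried; the burden shifts to the complainant.
At Stage II.3 the complainant must meet a preponderance (weight is at least 50): on (i) the weight is 51 less the opposing 6 gives net 45, which does not reach 50, so (i) does not meet the standard; on (j) the weight is 68 less the opposing 18 gives net 50, which does reach 50, so (j) meets the standard.
  Not every element is met, so the complainant fails to carry Stage II.3.
The analysis ends at Stage II.3; the licensee prevails on this issue.
— Issue III —
Stage III.1 — burden on complainant; standard: a more-likely-than-not showing (weight is at least 48).
    (k): 89 − 47 = 42 < 48 [not met]
  The complainant does not carry Stage III.1.
The licensee prevails on this issue.
Per-issue: Issue I → complainant; Issue II → licensee; Issue III → licensee. The complainant must prevail on every issue; overall, the licensee prevails.

licensee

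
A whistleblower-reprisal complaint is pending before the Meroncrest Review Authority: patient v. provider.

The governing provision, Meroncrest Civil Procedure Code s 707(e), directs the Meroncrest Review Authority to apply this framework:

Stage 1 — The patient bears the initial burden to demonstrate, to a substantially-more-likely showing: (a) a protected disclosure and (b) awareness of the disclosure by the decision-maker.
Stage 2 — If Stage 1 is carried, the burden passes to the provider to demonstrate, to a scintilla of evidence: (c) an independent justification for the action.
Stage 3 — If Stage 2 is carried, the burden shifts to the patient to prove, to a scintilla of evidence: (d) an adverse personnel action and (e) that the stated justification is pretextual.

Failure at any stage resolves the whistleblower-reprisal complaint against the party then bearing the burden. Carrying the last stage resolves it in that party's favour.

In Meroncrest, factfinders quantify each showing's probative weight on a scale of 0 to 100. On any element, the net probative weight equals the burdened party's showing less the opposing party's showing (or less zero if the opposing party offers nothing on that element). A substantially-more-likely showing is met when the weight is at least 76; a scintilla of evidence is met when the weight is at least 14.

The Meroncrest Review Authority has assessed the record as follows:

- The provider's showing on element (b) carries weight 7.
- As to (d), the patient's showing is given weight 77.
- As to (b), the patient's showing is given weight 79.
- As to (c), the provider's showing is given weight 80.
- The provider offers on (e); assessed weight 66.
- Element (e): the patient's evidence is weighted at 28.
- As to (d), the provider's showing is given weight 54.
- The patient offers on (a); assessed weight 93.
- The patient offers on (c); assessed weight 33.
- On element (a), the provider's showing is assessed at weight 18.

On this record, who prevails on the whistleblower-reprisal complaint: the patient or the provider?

At Stage 1 the patient must meet a substantially-more-likely showing (weight is at least 76): on (a) the weight is 93 less the opposing 18 gives net 75, which does not reach 76, so (a) does not meet the standard; on (b) the weight is 79 less the opposing 7 gives net 72, < 76, so (b) does not meet the standard.
  The patient does not carry Stage 1.
The analysis ends at Stage 1; the provider prevails.

provider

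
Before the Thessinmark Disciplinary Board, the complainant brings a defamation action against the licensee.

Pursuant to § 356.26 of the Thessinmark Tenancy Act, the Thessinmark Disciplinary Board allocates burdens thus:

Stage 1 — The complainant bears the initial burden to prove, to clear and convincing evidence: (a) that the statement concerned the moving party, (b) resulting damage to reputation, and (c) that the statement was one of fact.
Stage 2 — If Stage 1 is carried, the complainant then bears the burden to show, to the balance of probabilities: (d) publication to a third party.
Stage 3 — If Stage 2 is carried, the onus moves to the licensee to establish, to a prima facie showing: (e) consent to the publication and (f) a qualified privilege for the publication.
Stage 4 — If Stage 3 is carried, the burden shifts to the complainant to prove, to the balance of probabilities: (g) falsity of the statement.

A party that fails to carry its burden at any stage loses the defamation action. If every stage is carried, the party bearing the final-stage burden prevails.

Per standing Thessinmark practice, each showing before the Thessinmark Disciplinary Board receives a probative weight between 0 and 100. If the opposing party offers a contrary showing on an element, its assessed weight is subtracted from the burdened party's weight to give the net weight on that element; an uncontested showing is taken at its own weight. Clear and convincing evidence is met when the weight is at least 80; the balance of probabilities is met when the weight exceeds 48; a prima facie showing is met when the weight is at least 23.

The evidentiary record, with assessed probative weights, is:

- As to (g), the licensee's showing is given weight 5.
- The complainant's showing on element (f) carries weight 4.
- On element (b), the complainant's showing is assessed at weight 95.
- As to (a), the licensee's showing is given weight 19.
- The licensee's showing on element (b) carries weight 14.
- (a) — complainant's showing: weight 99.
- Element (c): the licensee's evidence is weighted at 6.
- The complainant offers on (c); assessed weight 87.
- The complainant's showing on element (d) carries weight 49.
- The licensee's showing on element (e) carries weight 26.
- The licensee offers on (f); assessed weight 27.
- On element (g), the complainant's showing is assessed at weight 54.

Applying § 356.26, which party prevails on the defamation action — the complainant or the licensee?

complainant

Stage 1 — burden on complainant; standard: clear and convincing evidence (weight is at least 80).
    (a): 99 − 19 = 80 ≥ 80 [met]
    (b): 95 − 14 = 81 ≥ 80 [met]
    (c): 87 − 6 = 81 ≥ 80 [met]
  Stage 1 carried; the burden remains with the complainant.
Stage 2 — burden on complainant; standard: the balance of probabilities (weight exceeds 48).
    (d): 49 > 48 [met]
  All elements met. The burden passes to the licensee.
Stage 3 — burden on licensee; standard: a prima facie showing (weight is at least 23).
    (e): 26 ≥ 23 [met]
    (f): 27 − 4 = 23 ≥ 23 [met]
  The licensee carries Stage 3; the complainant now bears the burden.
Stage 4 — burden on complainant; standard: the balance of probabilities (weight exceeds 48).
    (g): 54 − 5 = 49 > 48 [met]
  Stage 4 carried; the final stage is satisfied.
All stages carried — the complainant prevails.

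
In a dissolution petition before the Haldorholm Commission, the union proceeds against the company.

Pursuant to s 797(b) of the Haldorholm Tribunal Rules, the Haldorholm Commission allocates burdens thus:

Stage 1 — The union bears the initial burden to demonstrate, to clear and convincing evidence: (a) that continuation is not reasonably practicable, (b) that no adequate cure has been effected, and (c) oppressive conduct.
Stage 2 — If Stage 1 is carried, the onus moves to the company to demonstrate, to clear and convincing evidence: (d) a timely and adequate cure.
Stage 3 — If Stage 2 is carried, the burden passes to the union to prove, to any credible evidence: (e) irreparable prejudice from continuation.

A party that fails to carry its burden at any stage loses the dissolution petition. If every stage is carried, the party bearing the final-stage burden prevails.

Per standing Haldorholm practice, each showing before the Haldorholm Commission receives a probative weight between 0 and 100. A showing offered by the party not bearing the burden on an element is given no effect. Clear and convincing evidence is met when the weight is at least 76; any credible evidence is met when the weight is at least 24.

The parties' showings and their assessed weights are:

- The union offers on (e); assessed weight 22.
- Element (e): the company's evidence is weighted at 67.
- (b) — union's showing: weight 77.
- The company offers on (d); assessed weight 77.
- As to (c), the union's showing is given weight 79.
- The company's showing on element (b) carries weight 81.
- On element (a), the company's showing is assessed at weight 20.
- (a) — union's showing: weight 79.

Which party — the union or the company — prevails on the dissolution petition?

Stage 1 (union, clear and convincing evidence, weight is at least 76): (a) 79 (company's 20 disregarded) ≥ 76 — meets; (b) 77 (company's 81 disregarded) ≥ 76 — meets; (c) 79 ≥ 76 — meets.
  All elements met. The burden passes to the company.
Stage 2 (company, clear and convincing evidence, weight is at least 76): (d) 77 ≥ 76 — meets.
  The company carries Stage 2; the union now bears the burden.
Stage 3 (union, any credible evidence, weight is at least 24): (e) 22 (company's 67 disregarded) < 24 — fails.
  The union does not carry Stage 3.
So the company prevails.

company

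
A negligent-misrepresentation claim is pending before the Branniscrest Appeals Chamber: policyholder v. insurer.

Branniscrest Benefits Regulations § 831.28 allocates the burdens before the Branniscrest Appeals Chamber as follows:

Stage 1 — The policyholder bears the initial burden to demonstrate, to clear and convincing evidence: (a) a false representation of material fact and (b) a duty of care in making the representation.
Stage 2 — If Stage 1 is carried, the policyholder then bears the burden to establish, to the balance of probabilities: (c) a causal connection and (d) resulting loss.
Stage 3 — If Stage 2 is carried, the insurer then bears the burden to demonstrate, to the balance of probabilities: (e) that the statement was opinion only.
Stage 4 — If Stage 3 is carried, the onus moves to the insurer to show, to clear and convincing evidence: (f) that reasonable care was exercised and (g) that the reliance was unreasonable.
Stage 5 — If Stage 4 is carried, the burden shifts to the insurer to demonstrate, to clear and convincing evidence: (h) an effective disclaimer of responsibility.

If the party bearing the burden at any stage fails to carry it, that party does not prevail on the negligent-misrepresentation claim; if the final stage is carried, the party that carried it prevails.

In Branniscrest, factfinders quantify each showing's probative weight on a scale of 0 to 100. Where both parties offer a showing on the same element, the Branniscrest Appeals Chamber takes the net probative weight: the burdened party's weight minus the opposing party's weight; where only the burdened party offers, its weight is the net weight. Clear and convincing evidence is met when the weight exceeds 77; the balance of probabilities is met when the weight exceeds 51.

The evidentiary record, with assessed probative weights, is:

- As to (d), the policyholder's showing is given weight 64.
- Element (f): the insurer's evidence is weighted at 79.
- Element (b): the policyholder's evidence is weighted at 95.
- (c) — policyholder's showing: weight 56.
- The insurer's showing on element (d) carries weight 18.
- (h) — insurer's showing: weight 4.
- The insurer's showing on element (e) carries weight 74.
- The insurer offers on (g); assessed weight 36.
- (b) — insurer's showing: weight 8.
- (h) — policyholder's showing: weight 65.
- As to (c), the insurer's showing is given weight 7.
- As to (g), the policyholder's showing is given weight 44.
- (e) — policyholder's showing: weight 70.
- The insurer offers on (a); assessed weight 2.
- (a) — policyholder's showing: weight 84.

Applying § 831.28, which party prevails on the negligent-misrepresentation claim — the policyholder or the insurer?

insurer

At Stage 1 the policyholder must meet clear and convincing evidence (weight exceeds 77): on (a) the weight is 84 less the opposing 2 gives net 82, which does exceed 77, so (a) meets the standard; on (b) the weight is 95 less the opposing 8 gives net 87, > 77, so (b) meets the standard.
  All elements met. The policyholder retains the burden for Stage 2.
At Stage 2 the policyholder must meet the balance of probabilities (weight exceeds 51): on (c) the weight is 56 less the opposing 7 gives net 49, ≤ 51, so (c) does not meet the standard; on (d) the weight is 64 less the opposing 18 gives net 46, which does not exceed 51, so (d) does not meet the standard.
  Not every element is met, so the policyholder fails to carry Stage 2.
The analysis ends at Stage 2; the insurer prevails.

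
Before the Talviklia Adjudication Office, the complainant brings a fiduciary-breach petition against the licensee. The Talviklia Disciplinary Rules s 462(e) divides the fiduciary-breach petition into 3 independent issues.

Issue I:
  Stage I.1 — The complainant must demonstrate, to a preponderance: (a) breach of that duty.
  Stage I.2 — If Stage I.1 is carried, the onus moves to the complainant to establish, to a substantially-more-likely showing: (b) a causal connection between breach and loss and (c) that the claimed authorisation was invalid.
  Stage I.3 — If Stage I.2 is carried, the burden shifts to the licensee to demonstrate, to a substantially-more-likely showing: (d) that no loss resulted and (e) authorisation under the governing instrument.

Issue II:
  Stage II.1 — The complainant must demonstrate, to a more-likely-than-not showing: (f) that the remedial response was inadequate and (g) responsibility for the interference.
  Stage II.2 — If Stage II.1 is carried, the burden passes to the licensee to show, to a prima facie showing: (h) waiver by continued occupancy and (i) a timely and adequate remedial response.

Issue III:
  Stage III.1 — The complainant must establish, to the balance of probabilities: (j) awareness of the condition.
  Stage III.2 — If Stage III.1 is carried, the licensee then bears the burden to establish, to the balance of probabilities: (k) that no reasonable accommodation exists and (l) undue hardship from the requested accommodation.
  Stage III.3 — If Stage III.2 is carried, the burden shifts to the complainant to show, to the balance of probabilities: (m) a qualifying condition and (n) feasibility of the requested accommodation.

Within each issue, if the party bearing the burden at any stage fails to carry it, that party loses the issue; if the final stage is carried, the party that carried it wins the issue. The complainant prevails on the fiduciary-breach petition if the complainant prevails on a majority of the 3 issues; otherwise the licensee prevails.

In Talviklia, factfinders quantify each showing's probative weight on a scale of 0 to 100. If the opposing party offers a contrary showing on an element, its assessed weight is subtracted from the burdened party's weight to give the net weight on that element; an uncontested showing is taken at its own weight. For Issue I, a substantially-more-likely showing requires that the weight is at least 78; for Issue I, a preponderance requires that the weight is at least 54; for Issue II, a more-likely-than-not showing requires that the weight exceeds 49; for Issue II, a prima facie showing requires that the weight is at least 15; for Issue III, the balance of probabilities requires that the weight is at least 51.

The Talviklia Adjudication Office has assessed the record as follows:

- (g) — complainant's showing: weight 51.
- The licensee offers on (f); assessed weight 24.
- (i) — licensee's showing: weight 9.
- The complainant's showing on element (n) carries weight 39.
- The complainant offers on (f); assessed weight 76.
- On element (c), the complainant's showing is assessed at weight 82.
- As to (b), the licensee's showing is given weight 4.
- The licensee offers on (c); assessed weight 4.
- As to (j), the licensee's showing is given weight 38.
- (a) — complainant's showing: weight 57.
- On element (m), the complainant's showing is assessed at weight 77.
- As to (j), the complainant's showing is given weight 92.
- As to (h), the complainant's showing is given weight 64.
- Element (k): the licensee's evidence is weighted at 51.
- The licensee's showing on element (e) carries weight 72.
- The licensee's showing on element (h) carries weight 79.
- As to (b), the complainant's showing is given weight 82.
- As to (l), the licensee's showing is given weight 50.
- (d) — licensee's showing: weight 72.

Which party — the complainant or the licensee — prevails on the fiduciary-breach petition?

complainant

— Issue I —
Stage I.1 (complainant, a preponderance, weight is at least 54): (a) 57 ≥ 54 — meets.
  Stage I.1 carried; the burden remains with the complainant.
Stage I.2 (complainant, a substantially-more-likely showing, weight is at least 78): (b) net 82−4=78 ≥ 78 — meets; (c) net 82−4=78 ≥ 78 — meets.
  Stage I.2 is satisfied; the onus moves to the licensee.
Stage I.3 (licensee, a substantially-more-likely showing, weight is at least 78): (d) 72 < 78 — fails; (e) 72 < 78 — fails.
  Not every element is met, so the licensee fails to carry Stage I.3.
The complainant prevails on this issue.
— Issue II —
At Stage II.1 the complainant must meet a more-likely-than-not showing (weight exceeds 49): on (f) the weight is 76 less the opposing 24 gives net 52, > 49, so (f) meets the standard; on (g) the weight is 51, > 49, so (g) meets the standard.
  The complainant carries Stage II.1; the licensee now bears the burden.
At Stage II.2 the licensee must meet a prima facie showing (weight is at least 15): on (h) the weight is 79 less the opposing 64 gives net 15, ≥ 15, so (h) meets the standard; on (i) the weight is 9, which does not reach 15, so (i) does not meet the standard.
  Stage II.2 not carried; the licensee fails its burden.
So the complainant prevails on this issue.
— Issue III —
At Stage III.1 the complainant must meet the balance of probabilities (weight is at least 51): on (j) the weight is 92 less the opposing 38 gives net 54, ≥ 51, so (j) meets the standard.
  The complainant carries Stage III.1; the licensee now bears the burden.
At Stage III.2 the licensee must meet the balance of probabilities (weight is at least 51): on (k) the weight is 51, ≥ 51, so (k) meets the standard; on (l) the weight is 50, < 51, so (l) does not meet the standard.
  The licensee does not carry Stage III.2.
The complainant prevails on this issue.
Per-issue: Issue I → complainant; Issue II → complainant; Issue III → complainant. The complainant must prevail on a majority of issues; overall, the complainant prevails.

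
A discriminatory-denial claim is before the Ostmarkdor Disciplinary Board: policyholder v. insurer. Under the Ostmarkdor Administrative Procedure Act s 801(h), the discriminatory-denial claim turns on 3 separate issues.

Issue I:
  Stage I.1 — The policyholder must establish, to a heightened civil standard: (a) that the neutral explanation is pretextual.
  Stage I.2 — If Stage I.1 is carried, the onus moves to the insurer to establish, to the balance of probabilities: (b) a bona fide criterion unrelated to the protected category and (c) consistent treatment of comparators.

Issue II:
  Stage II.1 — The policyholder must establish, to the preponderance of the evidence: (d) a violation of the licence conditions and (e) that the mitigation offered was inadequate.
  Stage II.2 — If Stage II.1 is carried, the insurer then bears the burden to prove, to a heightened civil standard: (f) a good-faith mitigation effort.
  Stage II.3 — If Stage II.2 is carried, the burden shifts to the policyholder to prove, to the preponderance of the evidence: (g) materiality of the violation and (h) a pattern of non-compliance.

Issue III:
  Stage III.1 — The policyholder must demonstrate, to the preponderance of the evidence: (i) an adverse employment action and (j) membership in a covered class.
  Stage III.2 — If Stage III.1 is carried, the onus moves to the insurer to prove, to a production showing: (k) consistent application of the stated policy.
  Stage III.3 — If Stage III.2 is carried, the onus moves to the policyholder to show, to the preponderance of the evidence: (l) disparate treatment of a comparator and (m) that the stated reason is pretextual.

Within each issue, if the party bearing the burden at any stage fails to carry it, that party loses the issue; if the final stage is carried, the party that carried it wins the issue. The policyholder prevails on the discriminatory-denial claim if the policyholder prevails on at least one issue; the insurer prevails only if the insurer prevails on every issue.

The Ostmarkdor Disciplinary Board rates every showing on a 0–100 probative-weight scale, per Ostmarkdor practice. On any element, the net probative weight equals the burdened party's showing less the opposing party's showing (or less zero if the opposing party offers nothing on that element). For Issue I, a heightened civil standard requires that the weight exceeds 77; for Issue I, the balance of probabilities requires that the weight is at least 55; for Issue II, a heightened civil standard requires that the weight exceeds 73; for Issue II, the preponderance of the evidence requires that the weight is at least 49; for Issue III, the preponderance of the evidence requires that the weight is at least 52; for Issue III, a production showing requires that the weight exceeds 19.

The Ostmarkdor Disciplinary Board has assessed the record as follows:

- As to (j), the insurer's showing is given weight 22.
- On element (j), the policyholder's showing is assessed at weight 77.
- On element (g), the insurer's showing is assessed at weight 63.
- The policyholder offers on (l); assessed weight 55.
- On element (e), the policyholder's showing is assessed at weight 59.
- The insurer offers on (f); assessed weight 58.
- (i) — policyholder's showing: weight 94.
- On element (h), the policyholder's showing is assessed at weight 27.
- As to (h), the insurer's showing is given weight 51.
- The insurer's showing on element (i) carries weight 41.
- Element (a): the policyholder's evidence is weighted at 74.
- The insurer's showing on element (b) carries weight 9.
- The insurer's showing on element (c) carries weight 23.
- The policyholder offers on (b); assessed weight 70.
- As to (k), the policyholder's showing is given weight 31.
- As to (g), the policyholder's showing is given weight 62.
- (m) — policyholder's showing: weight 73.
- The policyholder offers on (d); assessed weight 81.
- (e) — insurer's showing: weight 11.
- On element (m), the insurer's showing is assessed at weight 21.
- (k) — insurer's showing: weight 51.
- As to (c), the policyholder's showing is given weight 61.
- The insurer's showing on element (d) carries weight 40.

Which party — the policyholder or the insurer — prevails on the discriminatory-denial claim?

— Issue I —
Stage I.1 — burden on policyholder; standard: a heightened civil standard (weight exceeds 77).
    (a): 74 ≤ 77 [not met]
  The policyholder does not carry Stage I.1.
The insurer prevails on this issue.
— Issue II —
Stage II.1 — burden on policyholder; standard: the preponderance of the evidence (weight is at least 49).
    (d): 81 − 40 = 41 < 49 [not met]
    (e): 59 − 11 = 48 < 49 [not met]
  Stage II.1 not carried; the policyholder fails its burden.
The analysis ends at Stage II.1; the insurer prevails on this issue.
— Issue III —
At Stage III.1 the policyholder must meet the preponderance of the evidence (weight is at least 52): on (i) the weight is 94 less the opposing 41 gives net 53, which does reach 52, so (i) meets the standard; on (j) the weight is 77 less the opposing 22 gives net 55, which does reach 52, so (j) meets the standard.
  Stage III.1 carried; the burden shifts to the insurer.
At Stage III.2 the insurer must meet a production showing (weight exceeds 19): on (k) the weight is 51 less the opposing 31 gives net 20, > 19, so (k) meets the standard.
  Stage III.2 is satisfied; the onus moves to the policyholder.
At Stage III.3 the policyholder must meet the preponderance of the evidence (weight is at least 52): on (l) the weight is 55, ≥ 52, so (l) meets the standard; on (m) the weight is 73 less the opposing 21 gives net 52, ≥ 52, so (m) meets the standard.
  All elements met at the final stage.
All stages carried — the policyholder prevails on this issue.
Per-issue: Issue I → insurer; Issue II → insurer; Issue III → policyholder. The policyholder must prevail on at least one issue; overall, the policyholder prevails.

policyholder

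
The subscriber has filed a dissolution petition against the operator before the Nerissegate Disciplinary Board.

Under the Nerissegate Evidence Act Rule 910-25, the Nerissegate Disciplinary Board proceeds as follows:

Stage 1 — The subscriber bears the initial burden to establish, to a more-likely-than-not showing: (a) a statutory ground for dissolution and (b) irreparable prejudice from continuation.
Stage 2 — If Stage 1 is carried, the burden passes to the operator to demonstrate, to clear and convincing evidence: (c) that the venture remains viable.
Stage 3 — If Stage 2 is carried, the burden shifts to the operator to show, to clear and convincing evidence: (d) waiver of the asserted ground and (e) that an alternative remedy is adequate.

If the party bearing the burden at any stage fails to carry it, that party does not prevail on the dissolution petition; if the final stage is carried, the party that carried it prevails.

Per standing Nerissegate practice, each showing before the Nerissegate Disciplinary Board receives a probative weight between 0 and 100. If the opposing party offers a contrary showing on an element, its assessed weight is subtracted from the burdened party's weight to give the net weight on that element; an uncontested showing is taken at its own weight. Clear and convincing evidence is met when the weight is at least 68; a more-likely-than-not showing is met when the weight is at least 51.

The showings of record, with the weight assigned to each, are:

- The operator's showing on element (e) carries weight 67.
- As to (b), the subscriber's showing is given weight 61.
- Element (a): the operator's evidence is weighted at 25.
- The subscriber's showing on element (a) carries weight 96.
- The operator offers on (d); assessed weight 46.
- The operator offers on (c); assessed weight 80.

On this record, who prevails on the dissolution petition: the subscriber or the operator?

At Stage 1 the subscriber must meet a more-likely-than-not showing (weight is at least 51): on (a) the weight is 96 less the opposing 25 gives net 71, which does reach 51, so (a) meets the standard; on (b) the weight is 61, which does reach 51, so (b) meets the standard.
  Stage 1 carried; the burden shifts to the operator.
At Stage 2 the operator must meet clear and convincing evidence (weight is at least 68): on (c) the weight is 80, which does reach 68, so (c) meets the standard.
  All elements met. The operator retains the burden for Stage 3.
At Stage 3 the operator must meet clear and convincing evidence (weight is at least 68): on (d) the weight is 46, < 68, so (d) does not meet the standard; on (e) the weight is 67, < 68, so (e) does not meet the standard.
  Not every element is met, so the operator fails to carry Stage 3.
So the subscriber prevails.

subscriber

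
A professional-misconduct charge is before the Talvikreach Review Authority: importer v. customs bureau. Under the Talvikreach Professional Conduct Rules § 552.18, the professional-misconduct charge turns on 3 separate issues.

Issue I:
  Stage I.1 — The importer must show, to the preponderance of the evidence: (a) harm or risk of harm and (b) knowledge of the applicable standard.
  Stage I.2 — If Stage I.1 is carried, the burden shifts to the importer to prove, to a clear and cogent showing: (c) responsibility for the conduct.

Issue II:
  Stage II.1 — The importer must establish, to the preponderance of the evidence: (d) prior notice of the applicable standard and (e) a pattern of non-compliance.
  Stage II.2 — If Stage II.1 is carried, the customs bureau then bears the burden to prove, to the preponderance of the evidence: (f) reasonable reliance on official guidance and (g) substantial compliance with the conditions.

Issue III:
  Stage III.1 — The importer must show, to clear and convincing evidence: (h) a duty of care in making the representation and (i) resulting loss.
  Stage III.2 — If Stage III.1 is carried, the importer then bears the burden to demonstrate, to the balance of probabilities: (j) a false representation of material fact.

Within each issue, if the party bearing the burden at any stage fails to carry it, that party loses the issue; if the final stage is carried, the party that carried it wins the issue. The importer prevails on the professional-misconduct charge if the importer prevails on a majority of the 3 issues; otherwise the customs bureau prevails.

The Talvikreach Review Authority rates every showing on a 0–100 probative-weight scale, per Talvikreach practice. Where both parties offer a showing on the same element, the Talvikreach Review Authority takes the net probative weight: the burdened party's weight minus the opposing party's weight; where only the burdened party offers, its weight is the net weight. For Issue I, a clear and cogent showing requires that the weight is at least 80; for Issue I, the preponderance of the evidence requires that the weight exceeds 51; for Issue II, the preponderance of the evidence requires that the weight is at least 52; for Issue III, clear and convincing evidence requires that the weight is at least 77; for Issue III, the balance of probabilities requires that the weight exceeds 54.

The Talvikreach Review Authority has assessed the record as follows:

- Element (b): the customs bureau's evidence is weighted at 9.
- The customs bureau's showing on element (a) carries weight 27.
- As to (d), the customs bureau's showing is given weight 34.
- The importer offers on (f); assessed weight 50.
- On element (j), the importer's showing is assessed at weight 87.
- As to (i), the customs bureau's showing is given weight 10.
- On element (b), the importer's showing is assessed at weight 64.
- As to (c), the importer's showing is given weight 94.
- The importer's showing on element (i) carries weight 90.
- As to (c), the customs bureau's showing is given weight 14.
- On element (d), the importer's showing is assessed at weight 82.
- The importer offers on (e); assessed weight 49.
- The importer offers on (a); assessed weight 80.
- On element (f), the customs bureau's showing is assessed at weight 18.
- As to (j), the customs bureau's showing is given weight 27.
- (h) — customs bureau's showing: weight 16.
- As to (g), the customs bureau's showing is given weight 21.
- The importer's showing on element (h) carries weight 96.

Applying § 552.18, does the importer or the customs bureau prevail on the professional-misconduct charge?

— Issue I —
Stage I.1 — burden on importer; standard: the preponderance of the evidence (weight exceeds 51).
    (a): 80 − 27 = 53 > 51 [met]
    (b): 64 − 9 = 55 > 51 [met]
  Stage I.1 carried; the burden remains with the importer.
Stage I.2 — burden on importer; standard: a clear and cogent showing (weight is at least 80).
    (c): 94 − 14 = 80 ≥ 80 [met]
  All elements met at the final stage.
With every stage satisfied, the importer prevails on this issue.
— Issue II —
Stage II.1 (importer, the preponderance of the evidence, weight is at least 52): (d) net 82−34=48 < 52 — fails; (e) 49 < 52 — fails.
  The importer does not carry Stage II.1.
The analysis ends at Stage II.1; the customs bureau prevails on this issue.
— Issue III —
Stage III.1 — burden on importer; standard: clear and convincing evidence (weight is at least 77).
    (h): 96 − 16 = 80 ≥ 77 [met]
    (i): 90 − 10 = 80 ≥ 77 [met]
  Stage III.1 is satisfied; the importer continues to bear the burden.
Stage III.2 — burden on importer; standard: the balance of probabilities (weight exceeds 54).
    (j): 87 − 27 = 60 > 54 [met]
  Stage III.2 carried; the final stage is satisfied.
With every stage satisfied, the importer prevails on this issue.
Per-issue: Issue I → importer; Issue II → customs bureau; Issue III → importer. The importer must prevail on a majority of issues; overall, the importer prevails.

importer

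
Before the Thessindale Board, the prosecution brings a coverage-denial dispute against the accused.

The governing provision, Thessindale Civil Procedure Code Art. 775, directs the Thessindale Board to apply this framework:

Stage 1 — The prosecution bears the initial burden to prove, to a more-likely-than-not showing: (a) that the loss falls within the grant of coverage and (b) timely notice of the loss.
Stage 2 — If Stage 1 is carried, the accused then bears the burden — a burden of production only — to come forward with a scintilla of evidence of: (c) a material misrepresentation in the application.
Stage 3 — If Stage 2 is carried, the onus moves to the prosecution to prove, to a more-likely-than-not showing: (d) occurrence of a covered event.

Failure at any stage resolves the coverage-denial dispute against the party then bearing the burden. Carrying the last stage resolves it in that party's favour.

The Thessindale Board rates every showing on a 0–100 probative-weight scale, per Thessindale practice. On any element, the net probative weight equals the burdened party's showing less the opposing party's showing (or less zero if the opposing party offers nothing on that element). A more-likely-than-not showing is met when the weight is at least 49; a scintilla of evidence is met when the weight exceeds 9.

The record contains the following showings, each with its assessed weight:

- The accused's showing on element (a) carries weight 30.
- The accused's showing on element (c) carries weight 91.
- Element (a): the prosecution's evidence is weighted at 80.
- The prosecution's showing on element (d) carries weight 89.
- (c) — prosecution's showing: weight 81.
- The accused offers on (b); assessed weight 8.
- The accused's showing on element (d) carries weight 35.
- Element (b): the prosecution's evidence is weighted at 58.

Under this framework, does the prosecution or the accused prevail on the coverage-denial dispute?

At Stage 1 the prosecution must meet a more-likely-than-not showing (weight is at least 49): on (a) the weight is 80 less the opposing 30 gives net 50, ≥ 49, so (a) meets the standard; on (b) the weight is 58 less the opposing 8 gives net 50, which does reach 49, so (b) meets the standard.
  All elements met. The burden passes to the accused.
At Stage 2 the accused must meet a scintilla of evidence (weight exceeds 9): on (c) the weight is 91 less the opposing 81 gives net 10, which does exceed 9, so (c) meets the standard.
  Stage 2 is satisfied; the onus moves to the prosecution.
At Stage 3 the prosecution must meet a more-likely-than-not showing (weight is at least 49): on (d) the weight is 89 less the opposing 35 gives net 54, which does reach 49, so (d) meets the standard.
  Stage 3 carried; the final stage is satisfied.
All stages carried — the prosecution prevails.

prosecution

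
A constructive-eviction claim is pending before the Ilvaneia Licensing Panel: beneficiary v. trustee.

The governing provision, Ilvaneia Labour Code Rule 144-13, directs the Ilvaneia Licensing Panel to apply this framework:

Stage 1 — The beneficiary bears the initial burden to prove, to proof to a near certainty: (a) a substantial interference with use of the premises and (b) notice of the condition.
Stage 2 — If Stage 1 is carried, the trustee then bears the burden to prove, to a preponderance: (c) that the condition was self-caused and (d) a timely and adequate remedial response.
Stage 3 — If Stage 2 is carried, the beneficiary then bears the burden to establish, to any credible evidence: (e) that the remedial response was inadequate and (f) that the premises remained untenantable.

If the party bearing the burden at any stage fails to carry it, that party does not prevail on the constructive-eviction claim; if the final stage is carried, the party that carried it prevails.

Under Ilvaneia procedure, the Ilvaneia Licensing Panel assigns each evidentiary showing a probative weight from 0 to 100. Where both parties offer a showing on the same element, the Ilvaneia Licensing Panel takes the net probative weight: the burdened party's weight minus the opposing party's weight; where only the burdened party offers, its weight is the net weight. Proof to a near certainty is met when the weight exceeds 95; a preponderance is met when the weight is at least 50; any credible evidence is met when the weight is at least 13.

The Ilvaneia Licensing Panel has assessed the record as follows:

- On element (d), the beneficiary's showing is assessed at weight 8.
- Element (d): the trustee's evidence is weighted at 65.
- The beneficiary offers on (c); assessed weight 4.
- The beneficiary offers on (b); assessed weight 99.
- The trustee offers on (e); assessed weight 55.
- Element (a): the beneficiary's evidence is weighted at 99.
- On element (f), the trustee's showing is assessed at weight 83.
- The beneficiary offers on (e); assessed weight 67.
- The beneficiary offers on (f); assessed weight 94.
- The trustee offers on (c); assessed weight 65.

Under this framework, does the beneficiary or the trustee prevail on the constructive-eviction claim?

trustee

Stage 1 (beneficiary, proof to a near certainty, weight exceeds 95): (a) 99 > 95 — meets; (b) 99 > 95 — meets.
  All elements met. The burden passes to the trustee.
Stage 2 (trustee, a preponderance, weight is at least 50): (c) net 65−4=61 ≥ 50 — meets; (d) net 65−8=57 ≥ 50 — meets.
  Stage 2 is satisfied; the onus moves to the beneficiary.
Stage 3 (beneficiary, any credible evidence, weight is at least 13): (e) net 67−55=12 < 13 — fails; (f) net 94−83=11 < 13 — fails.
  Stage 3 not carried; the beneficiary fails its burden.
The analysis ends at Stage 3; the trustee prevails.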